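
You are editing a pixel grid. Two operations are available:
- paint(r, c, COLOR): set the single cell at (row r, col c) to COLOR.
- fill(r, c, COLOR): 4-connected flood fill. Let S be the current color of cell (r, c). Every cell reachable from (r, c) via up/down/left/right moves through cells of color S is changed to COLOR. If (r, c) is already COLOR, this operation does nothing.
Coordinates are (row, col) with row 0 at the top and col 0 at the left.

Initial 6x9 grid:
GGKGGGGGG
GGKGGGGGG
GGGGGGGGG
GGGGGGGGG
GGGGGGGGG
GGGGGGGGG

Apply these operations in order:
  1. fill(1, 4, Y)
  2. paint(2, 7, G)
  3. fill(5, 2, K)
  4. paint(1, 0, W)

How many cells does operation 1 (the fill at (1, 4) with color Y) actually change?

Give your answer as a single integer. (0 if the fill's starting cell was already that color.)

Answer: 52

Derivation:
After op 1 fill(1,4,Y) [52 cells changed]:
YYKYYYYYY
YYKYYYYYY
YYYYYYYYY
YYYYYYYYY
YYYYYYYYY
YYYYYYYYY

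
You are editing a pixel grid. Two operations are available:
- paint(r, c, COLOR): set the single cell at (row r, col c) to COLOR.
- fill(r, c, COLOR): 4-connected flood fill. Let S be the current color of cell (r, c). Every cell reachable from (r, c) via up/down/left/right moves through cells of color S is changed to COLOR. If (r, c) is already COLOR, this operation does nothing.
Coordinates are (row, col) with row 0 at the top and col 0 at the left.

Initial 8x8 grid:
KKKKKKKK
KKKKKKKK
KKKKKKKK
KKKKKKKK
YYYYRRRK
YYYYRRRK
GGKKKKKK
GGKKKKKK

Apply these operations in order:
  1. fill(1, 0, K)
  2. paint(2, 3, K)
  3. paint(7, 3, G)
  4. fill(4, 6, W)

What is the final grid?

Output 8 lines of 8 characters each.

Answer: KKKKKKKK
KKKKKKKK
KKKKKKKK
KKKKKKKK
YYYYWWWK
YYYYWWWK
GGKKKKKK
GGKGKKKK

Derivation:
After op 1 fill(1,0,K) [0 cells changed]:
KKKKKKKK
KKKKKKKK
KKKKKKKK
KKKKKKKK
YYYYRRRK
YYYYRRRK
GGKKKKKK
GGKKKKKK
After op 2 paint(2,3,K):
KKKKKKKK
KKKKKKKK
KKKKKKKK
KKKKKKKK
YYYYRRRK
YYYYRRRK
GGKKKKKK
GGKKKKKK
After op 3 paint(7,3,G):
KKKKKKKK
KKKKKKKK
KKKKKKKK
KKKKKKKK
YYYYRRRK
YYYYRRRK
GGKKKKKK
GGKGKKKK
After op 4 fill(4,6,W) [6 cells changed]:
KKKKKKKK
KKKKKKKK
KKKKKKKK
KKKKKKKK
YYYYWWWK
YYYYWWWK
GGKKKKKK
GGKGKKKK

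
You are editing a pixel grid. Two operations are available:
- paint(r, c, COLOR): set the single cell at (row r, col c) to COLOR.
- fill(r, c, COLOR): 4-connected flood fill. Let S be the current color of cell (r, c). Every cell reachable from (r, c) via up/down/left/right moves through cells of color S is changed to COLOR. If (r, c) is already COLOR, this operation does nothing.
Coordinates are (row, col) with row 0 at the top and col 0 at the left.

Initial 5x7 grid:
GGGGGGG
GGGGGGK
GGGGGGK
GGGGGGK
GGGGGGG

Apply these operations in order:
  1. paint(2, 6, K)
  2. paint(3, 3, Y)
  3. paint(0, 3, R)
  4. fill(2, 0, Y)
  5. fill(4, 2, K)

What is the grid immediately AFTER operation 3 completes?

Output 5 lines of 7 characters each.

After op 1 paint(2,6,K):
GGGGGGG
GGGGGGK
GGGGGGK
GGGGGGK
GGGGGGG
After op 2 paint(3,3,Y):
GGGGGGG
GGGGGGK
GGGGGGK
GGGYGGK
GGGGGGG
After op 3 paint(0,3,R):
GGGRGGG
GGGGGGK
GGGGGGK
GGGYGGK
GGGGGGG

Answer: GGGRGGG
GGGGGGK
GGGGGGK
GGGYGGK
GGGGGGG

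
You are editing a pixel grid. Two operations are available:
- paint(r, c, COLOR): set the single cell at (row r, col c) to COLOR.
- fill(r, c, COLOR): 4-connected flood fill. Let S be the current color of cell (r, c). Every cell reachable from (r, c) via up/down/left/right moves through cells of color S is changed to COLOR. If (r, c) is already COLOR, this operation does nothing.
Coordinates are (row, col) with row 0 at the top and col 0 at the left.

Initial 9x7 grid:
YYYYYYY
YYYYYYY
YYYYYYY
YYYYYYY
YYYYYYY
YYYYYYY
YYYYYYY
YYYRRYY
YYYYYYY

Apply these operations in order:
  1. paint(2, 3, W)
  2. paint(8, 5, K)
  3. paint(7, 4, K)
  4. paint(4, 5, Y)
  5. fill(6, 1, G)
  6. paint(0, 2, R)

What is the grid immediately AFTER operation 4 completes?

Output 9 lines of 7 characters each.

Answer: YYYYYYY
YYYYYYY
YYYWYYY
YYYYYYY
YYYYYYY
YYYYYYY
YYYYYYY
YYYRKYY
YYYYYKY

Derivation:
After op 1 paint(2,3,W):
YYYYYYY
YYYYYYY
YYYWYYY
YYYYYYY
YYYYYYY
YYYYYYY
YYYYYYY
YYYRRYY
YYYYYYY
After op 2 paint(8,5,K):
YYYYYYY
YYYYYYY
YYYWYYY
YYYYYYY
YYYYYYY
YYYYYYY
YYYYYYY
YYYRRYY
YYYYYKY
After op 3 paint(7,4,K):
YYYYYYY
YYYYYYY
YYYWYYY
YYYYYYY
YYYYYYY
YYYYYYY
YYYYYYY
YYYRKYY
YYYYYKY
After op 4 paint(4,5,Y):
YYYYYYY
YYYYYYY
YYYWYYY
YYYYYYY
YYYYYYY
YYYYYYY
YYYYYYY
YYYRKYY
YYYYYKY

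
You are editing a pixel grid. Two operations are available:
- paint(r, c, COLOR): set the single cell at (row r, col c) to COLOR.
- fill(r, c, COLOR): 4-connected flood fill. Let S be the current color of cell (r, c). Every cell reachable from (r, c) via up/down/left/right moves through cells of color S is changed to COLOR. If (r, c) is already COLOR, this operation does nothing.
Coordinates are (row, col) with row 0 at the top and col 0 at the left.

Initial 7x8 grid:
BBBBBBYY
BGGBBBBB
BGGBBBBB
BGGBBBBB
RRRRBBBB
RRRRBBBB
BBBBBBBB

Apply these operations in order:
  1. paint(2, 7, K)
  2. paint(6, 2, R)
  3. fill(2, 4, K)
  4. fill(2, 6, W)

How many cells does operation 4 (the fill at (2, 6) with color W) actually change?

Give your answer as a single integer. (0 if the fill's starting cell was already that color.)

Answer: 37

Derivation:
After op 1 paint(2,7,K):
BBBBBBYY
BGGBBBBB
BGGBBBBK
BGGBBBBB
RRRRBBBB
RRRRBBBB
BBBBBBBB
After op 2 paint(6,2,R):
BBBBBBYY
BGGBBBBB
BGGBBBBK
BGGBBBBB
RRRRBBBB
RRRRBBBB
BBRBBBBB
After op 3 fill(2,4,K) [36 cells changed]:
KKKKKKYY
KGGKKKKK
KGGKKKKK
KGGKKKKK
RRRRKKKK
RRRRKKKK
BBRKKKKK
After op 4 fill(2,6,W) [37 cells changed]:
WWWWWWYY
WGGWWWWW
WGGWWWWW
WGGWWWWW
RRRRWWWW
RRRRWWWW
BBRWWWWW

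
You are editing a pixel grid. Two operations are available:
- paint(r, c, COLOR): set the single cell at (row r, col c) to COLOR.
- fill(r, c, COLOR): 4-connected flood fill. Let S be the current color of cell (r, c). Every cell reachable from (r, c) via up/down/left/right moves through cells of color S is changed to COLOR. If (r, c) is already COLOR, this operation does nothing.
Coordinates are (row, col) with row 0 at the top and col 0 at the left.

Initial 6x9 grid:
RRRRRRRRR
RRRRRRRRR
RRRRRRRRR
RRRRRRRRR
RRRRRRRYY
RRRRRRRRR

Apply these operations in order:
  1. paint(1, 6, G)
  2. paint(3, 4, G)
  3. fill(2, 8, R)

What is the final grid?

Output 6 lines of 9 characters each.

After op 1 paint(1,6,G):
RRRRRRRRR
RRRRRRGRR
RRRRRRRRR
RRRRRRRRR
RRRRRRRYY
RRRRRRRRR
After op 2 paint(3,4,G):
RRRRRRRRR
RRRRRRGRR
RRRRRRRRR
RRRRGRRRR
RRRRRRRYY
RRRRRRRRR
After op 3 fill(2,8,R) [0 cells changed]:
RRRRRRRRR
RRRRRRGRR
RRRRRRRRR
RRRRGRRRR
RRRRRRRYY
RRRRRRRRR

Answer: RRRRRRRRR
RRRRRRGRR
RRRRRRRRR
RRRRGRRRR
RRRRRRRYY
RRRRRRRRR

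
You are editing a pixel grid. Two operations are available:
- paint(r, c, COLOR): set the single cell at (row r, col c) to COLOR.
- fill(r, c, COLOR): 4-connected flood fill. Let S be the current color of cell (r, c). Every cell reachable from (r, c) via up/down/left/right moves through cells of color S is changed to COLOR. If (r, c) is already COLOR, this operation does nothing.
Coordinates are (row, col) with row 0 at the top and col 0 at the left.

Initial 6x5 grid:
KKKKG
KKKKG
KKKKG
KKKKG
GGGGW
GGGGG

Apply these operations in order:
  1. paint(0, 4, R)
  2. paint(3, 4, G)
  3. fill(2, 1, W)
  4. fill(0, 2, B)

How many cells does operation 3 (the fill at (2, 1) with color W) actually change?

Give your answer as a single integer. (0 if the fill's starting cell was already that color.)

After op 1 paint(0,4,R):
KKKKR
KKKKG
KKKKG
KKKKG
GGGGW
GGGGG
After op 2 paint(3,4,G):
KKKKR
KKKKG
KKKKG
KKKKG
GGGGW
GGGGG
After op 3 fill(2,1,W) [16 cells changed]:
WWWWR
WWWWG
WWWWG
WWWWG
GGGGW
GGGGG

Answer: 16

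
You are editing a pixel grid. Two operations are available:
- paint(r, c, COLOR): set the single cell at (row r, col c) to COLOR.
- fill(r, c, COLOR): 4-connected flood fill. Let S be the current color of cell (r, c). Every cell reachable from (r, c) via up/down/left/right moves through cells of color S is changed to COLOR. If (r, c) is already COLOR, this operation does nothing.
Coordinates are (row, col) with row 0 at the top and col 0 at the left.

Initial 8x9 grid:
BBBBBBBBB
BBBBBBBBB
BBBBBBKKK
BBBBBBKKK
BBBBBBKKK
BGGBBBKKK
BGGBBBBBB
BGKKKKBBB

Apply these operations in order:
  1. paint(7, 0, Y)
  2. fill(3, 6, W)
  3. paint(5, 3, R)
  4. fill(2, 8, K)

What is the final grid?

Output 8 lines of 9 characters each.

Answer: BBBBBBBBB
BBBBBBBBB
BBBBBBKKK
BBBBBBKKK
BBBBBBKKK
BGGRBBKKK
BGGBBBBBB
YGKKKKBBB

Derivation:
After op 1 paint(7,0,Y):
BBBBBBBBB
BBBBBBBBB
BBBBBBKKK
BBBBBBKKK
BBBBBBKKK
BGGBBBKKK
BGGBBBBBB
YGKKKKBBB
After op 2 fill(3,6,W) [12 cells changed]:
BBBBBBBBB
BBBBBBBBB
BBBBBBWWW
BBBBBBWWW
BBBBBBWWW
BGGBBBWWW
BGGBBBBBB
YGKKKKBBB
After op 3 paint(5,3,R):
BBBBBBBBB
BBBBBBBBB
BBBBBBWWW
BBBBBBWWW
BBBBBBWWW
BGGRBBWWW
BGGBBBBBB
YGKKKKBBB
After op 4 fill(2,8,K) [12 cells changed]:
BBBBBBBBB
BBBBBBBBB
BBBBBBKKK
BBBBBBKKK
BBBBBBKKK
BGGRBBKKK
BGGBBBBBB
YGKKKKBBB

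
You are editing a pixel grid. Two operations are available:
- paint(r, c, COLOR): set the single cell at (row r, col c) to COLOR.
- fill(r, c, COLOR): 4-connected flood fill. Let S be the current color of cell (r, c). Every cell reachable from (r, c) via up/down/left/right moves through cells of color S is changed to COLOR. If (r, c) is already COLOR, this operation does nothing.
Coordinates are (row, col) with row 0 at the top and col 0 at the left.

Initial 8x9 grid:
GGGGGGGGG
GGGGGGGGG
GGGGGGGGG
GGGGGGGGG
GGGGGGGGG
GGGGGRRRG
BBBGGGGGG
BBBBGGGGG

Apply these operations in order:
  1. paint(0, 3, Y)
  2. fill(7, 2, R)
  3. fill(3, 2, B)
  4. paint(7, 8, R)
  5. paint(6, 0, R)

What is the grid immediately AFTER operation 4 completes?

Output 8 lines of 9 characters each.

After op 1 paint(0,3,Y):
GGGYGGGGG
GGGGGGGGG
GGGGGGGGG
GGGGGGGGG
GGGGGGGGG
GGGGGRRRG
BBBGGGGGG
BBBBGGGGG
After op 2 fill(7,2,R) [7 cells changed]:
GGGYGGGGG
GGGGGGGGG
GGGGGGGGG
GGGGGGGGG
GGGGGGGGG
GGGGGRRRG
RRRGGGGGG
RRRRGGGGG
After op 3 fill(3,2,B) [61 cells changed]:
BBBYBBBBB
BBBBBBBBB
BBBBBBBBB
BBBBBBBBB
BBBBBBBBB
BBBBBRRRB
RRRBBBBBB
RRRRBBBBB
After op 4 paint(7,8,R):
BBBYBBBBB
BBBBBBBBB
BBBBBBBBB
BBBBBBBBB
BBBBBBBBB
BBBBBRRRB
RRRBBBBBB
RRRRBBBBR

Answer: BBBYBBBBB
BBBBBBBBB
BBBBBBBBB
BBBBBBBBB
BBBBBBBBB
BBBBBRRRB
RRRBBBBBB
RRRRBBBBR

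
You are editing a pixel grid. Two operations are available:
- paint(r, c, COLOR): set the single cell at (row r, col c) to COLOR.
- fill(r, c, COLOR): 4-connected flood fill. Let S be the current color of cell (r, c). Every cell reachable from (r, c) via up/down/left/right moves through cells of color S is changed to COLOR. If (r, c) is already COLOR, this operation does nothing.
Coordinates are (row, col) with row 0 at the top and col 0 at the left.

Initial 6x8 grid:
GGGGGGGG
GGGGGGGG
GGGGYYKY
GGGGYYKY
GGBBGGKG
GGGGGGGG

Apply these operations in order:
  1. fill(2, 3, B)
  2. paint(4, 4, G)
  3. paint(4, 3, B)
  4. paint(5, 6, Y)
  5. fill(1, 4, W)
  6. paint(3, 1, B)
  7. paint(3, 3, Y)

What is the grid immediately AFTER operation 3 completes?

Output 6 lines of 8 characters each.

After op 1 fill(2,3,B) [37 cells changed]:
BBBBBBBB
BBBBBBBB
BBBBYYKY
BBBBYYKY
BBBBBBKB
BBBBBBBB
After op 2 paint(4,4,G):
BBBBBBBB
BBBBBBBB
BBBBYYKY
BBBBYYKY
BBBBGBKB
BBBBBBBB
After op 3 paint(4,3,B):
BBBBBBBB
BBBBBBBB
BBBBYYKY
BBBBYYKY
BBBBGBKB
BBBBBBBB

Answer: BBBBBBBB
BBBBBBBB
BBBBYYKY
BBBBYYKY
BBBBGBKB
BBBBBBBB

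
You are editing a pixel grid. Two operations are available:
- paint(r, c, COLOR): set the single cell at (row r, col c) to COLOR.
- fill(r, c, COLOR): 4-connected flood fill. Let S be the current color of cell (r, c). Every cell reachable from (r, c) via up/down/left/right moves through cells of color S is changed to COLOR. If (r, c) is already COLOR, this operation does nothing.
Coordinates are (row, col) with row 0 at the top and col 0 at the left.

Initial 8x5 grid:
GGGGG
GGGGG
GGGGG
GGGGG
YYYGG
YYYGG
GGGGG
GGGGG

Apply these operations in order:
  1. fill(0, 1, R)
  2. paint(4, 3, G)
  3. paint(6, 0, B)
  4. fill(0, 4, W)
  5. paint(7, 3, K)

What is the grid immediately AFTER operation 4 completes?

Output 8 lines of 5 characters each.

After op 1 fill(0,1,R) [34 cells changed]:
RRRRR
RRRRR
RRRRR
RRRRR
YYYRR
YYYRR
RRRRR
RRRRR
After op 2 paint(4,3,G):
RRRRR
RRRRR
RRRRR
RRRRR
YYYGR
YYYRR
RRRRR
RRRRR
After op 3 paint(6,0,B):
RRRRR
RRRRR
RRRRR
RRRRR
YYYGR
YYYRR
BRRRR
RRRRR
After op 4 fill(0,4,W) [32 cells changed]:
WWWWW
WWWWW
WWWWW
WWWWW
YYYGW
YYYWW
BWWWW
WWWWW

Answer: WWWWW
WWWWW
WWWWW
WWWWW
YYYGW
YYYWW
BWWWW
WWWWW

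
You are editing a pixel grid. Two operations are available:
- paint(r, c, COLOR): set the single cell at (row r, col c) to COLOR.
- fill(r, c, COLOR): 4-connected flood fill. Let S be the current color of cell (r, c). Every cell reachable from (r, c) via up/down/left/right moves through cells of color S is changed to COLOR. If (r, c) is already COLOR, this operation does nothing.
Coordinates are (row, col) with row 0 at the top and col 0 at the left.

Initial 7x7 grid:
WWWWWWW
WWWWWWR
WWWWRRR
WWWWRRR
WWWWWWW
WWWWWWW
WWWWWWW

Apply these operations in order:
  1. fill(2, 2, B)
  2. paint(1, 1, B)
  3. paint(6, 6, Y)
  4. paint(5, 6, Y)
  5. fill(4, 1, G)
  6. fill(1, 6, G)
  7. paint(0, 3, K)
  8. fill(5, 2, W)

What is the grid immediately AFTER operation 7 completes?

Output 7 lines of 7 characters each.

After op 1 fill(2,2,B) [42 cells changed]:
BBBBBBB
BBBBBBR
BBBBRRR
BBBBRRR
BBBBBBB
BBBBBBB
BBBBBBB
After op 2 paint(1,1,B):
BBBBBBB
BBBBBBR
BBBBRRR
BBBBRRR
BBBBBBB
BBBBBBB
BBBBBBB
After op 3 paint(6,6,Y):
BBBBBBB
BBBBBBR
BBBBRRR
BBBBRRR
BBBBBBB
BBBBBBB
BBBBBBY
After op 4 paint(5,6,Y):
BBBBBBB
BBBBBBR
BBBBRRR
BBBBRRR
BBBBBBB
BBBBBBY
BBBBBBY
After op 5 fill(4,1,G) [40 cells changed]:
GGGGGGG
GGGGGGR
GGGGRRR
GGGGRRR
GGGGGGG
GGGGGGY
GGGGGGY
After op 6 fill(1,6,G) [7 cells changed]:
GGGGGGG
GGGGGGG
GGGGGGG
GGGGGGG
GGGGGGG
GGGGGGY
GGGGGGY
After op 7 paint(0,3,K):
GGGKGGG
GGGGGGG
GGGGGGG
GGGGGGG
GGGGGGG
GGGGGGY
GGGGGGY

Answer: GGGKGGG
GGGGGGG
GGGGGGG
GGGGGGG
GGGGGGG
GGGGGGY
GGGGGGY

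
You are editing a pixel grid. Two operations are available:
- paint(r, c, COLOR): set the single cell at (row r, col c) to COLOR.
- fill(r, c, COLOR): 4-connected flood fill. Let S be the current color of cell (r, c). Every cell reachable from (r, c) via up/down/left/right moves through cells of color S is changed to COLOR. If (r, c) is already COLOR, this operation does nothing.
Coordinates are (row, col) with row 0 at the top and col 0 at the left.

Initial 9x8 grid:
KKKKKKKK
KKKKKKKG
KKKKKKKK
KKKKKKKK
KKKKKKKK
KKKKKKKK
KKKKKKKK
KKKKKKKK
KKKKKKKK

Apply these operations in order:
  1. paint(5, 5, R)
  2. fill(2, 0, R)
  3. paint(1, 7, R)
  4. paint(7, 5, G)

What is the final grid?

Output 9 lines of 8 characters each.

After op 1 paint(5,5,R):
KKKKKKKK
KKKKKKKG
KKKKKKKK
KKKKKKKK
KKKKKKKK
KKKKKRKK
KKKKKKKK
KKKKKKKK
KKKKKKKK
After op 2 fill(2,0,R) [70 cells changed]:
RRRRRRRR
RRRRRRRG
RRRRRRRR
RRRRRRRR
RRRRRRRR
RRRRRRRR
RRRRRRRR
RRRRRRRR
RRRRRRRR
After op 3 paint(1,7,R):
RRRRRRRR
RRRRRRRR
RRRRRRRR
RRRRRRRR
RRRRRRRR
RRRRRRRR
RRRRRRRR
RRRRRRRR
RRRRRRRR
After op 4 paint(7,5,G):
RRRRRRRR
RRRRRRRR
RRRRRRRR
RRRRRRRR
RRRRRRRR
RRRRRRRR
RRRRRRRR
RRRRRGRR
RRRRRRRR

Answer: RRRRRRRR
RRRRRRRR
RRRRRRRR
RRRRRRRR
RRRRRRRR
RRRRRRRR
RRRRRRRR
RRRRRGRR
RRRRRRRR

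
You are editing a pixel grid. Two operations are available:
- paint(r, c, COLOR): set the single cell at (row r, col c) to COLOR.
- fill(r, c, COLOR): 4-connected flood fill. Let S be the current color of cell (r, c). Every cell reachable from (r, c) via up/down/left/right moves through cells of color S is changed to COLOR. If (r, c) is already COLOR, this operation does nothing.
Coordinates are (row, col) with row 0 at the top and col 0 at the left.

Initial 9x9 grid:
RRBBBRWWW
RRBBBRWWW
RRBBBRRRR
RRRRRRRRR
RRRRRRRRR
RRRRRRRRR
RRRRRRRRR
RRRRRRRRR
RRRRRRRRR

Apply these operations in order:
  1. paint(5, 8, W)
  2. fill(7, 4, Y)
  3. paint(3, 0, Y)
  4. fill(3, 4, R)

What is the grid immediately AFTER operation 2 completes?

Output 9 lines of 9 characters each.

After op 1 paint(5,8,W):
RRBBBRWWW
RRBBBRWWW
RRBBBRRRR
RRRRRRRRR
RRRRRRRRR
RRRRRRRRW
RRRRRRRRR
RRRRRRRRR
RRRRRRRRR
After op 2 fill(7,4,Y) [65 cells changed]:
YYBBBYWWW
YYBBBYWWW
YYBBBYYYY
YYYYYYYYY
YYYYYYYYY
YYYYYYYYW
YYYYYYYYY
YYYYYYYYY
YYYYYYYYY

Answer: YYBBBYWWW
YYBBBYWWW
YYBBBYYYY
YYYYYYYYY
YYYYYYYYY
YYYYYYYYW
YYYYYYYYY
YYYYYYYYY
YYYYYYYYY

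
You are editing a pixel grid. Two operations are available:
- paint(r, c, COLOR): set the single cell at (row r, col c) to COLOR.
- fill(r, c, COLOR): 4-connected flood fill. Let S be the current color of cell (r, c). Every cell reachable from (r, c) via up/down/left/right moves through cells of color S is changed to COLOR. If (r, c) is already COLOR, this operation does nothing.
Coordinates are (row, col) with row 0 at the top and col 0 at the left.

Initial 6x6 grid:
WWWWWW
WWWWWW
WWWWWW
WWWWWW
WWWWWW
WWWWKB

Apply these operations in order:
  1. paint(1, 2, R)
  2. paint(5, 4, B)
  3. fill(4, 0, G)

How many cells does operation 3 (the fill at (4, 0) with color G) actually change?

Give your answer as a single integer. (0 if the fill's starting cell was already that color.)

Answer: 33

Derivation:
After op 1 paint(1,2,R):
WWWWWW
WWRWWW
WWWWWW
WWWWWW
WWWWWW
WWWWKB
After op 2 paint(5,4,B):
WWWWWW
WWRWWW
WWWWWW
WWWWWW
WWWWWW
WWWWBB
After op 3 fill(4,0,G) [33 cells changed]:
GGGGGG
GGRGGG
GGGGGG
GGGGGG
GGGGGG
GGGGBB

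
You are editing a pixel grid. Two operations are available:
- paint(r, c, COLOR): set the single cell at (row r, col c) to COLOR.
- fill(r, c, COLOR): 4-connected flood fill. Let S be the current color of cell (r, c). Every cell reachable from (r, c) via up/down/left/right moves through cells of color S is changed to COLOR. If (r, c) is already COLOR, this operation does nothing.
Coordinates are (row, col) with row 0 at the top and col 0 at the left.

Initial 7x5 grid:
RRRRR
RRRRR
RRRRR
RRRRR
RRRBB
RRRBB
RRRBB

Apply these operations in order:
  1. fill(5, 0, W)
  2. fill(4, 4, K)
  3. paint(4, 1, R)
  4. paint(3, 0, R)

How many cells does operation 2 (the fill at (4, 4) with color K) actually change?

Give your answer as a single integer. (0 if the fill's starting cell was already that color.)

After op 1 fill(5,0,W) [29 cells changed]:
WWWWW
WWWWW
WWWWW
WWWWW
WWWBB
WWWBB
WWWBB
After op 2 fill(4,4,K) [6 cells changed]:
WWWWW
WWWWW
WWWWW
WWWWW
WWWKK
WWWKK
WWWKK

Answer: 6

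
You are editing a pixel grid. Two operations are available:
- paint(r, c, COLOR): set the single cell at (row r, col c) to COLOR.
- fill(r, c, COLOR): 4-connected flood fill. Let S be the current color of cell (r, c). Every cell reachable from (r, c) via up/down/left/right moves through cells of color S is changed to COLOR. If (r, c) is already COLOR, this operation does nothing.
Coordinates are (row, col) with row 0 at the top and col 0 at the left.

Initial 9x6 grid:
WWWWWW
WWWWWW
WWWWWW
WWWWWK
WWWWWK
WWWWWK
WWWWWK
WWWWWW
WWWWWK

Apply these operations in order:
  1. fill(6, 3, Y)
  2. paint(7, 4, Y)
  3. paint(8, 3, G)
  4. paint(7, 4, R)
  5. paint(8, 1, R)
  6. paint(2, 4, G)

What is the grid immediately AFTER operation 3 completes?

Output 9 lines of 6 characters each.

After op 1 fill(6,3,Y) [49 cells changed]:
YYYYYY
YYYYYY
YYYYYY
YYYYYK
YYYYYK
YYYYYK
YYYYYK
YYYYYY
YYYYYK
After op 2 paint(7,4,Y):
YYYYYY
YYYYYY
YYYYYY
YYYYYK
YYYYYK
YYYYYK
YYYYYK
YYYYYY
YYYYYK
After op 3 paint(8,3,G):
YYYYYY
YYYYYY
YYYYYY
YYYYYK
YYYYYK
YYYYYK
YYYYYK
YYYYYY
YYYGYK

Answer: YYYYYY
YYYYYY
YYYYYY
YYYYYK
YYYYYK
YYYYYK
YYYYYK
YYYYYY
YYYGYK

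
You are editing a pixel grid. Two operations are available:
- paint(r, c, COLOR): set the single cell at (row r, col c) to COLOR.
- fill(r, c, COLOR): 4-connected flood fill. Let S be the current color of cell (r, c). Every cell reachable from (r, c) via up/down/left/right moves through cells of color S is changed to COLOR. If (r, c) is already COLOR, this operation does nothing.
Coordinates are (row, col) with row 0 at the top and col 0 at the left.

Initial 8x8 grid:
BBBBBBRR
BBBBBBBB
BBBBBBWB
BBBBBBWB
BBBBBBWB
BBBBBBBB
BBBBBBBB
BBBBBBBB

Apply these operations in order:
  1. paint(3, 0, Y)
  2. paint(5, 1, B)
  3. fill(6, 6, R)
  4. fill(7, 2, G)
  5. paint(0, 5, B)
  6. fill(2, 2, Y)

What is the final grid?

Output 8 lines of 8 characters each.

After op 1 paint(3,0,Y):
BBBBBBRR
BBBBBBBB
BBBBBBWB
YBBBBBWB
BBBBBBWB
BBBBBBBB
BBBBBBBB
BBBBBBBB
After op 2 paint(5,1,B):
BBBBBBRR
BBBBBBBB
BBBBBBWB
YBBBBBWB
BBBBBBWB
BBBBBBBB
BBBBBBBB
BBBBBBBB
After op 3 fill(6,6,R) [58 cells changed]:
RRRRRRRR
RRRRRRRR
RRRRRRWR
YRRRRRWR
RRRRRRWR
RRRRRRRR
RRRRRRRR
RRRRRRRR
After op 4 fill(7,2,G) [60 cells changed]:
GGGGGGGG
GGGGGGGG
GGGGGGWG
YGGGGGWG
GGGGGGWG
GGGGGGGG
GGGGGGGG
GGGGGGGG
After op 5 paint(0,5,B):
GGGGGBGG
GGGGGGGG
GGGGGGWG
YGGGGGWG
GGGGGGWG
GGGGGGGG
GGGGGGGG
GGGGGGGG
After op 6 fill(2,2,Y) [59 cells changed]:
YYYYYBYY
YYYYYYYY
YYYYYYWY
YYYYYYWY
YYYYYYWY
YYYYYYYY
YYYYYYYY
YYYYYYYY

Answer: YYYYYBYY
YYYYYYYY
YYYYYYWY
YYYYYYWY
YYYYYYWY
YYYYYYYY
YYYYYYYY
YYYYYYYY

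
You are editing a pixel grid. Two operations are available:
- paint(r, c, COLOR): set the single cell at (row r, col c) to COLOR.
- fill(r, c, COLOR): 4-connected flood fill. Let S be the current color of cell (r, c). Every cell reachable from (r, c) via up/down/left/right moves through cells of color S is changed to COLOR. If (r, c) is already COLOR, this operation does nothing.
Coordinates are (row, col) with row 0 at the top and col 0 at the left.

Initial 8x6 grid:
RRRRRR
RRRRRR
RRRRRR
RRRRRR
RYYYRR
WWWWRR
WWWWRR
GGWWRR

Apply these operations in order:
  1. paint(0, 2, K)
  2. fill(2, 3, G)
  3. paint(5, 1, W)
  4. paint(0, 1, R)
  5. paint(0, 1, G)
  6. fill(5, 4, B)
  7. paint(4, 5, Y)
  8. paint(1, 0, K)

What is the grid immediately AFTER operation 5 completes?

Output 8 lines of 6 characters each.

After op 1 paint(0,2,K):
RRKRRR
RRRRRR
RRRRRR
RRRRRR
RYYYRR
WWWWRR
WWWWRR
GGWWRR
After op 2 fill(2,3,G) [32 cells changed]:
GGKGGG
GGGGGG
GGGGGG
GGGGGG
GYYYGG
WWWWGG
WWWWGG
GGWWGG
After op 3 paint(5,1,W):
GGKGGG
GGGGGG
GGGGGG
GGGGGG
GYYYGG
WWWWGG
WWWWGG
GGWWGG
After op 4 paint(0,1,R):
GRKGGG
GGGGGG
GGGGGG
GGGGGG
GYYYGG
WWWWGG
WWWWGG
GGWWGG
After op 5 paint(0,1,G):
GGKGGG
GGGGGG
GGGGGG
GGGGGG
GYYYGG
WWWWGG
WWWWGG
GGWWGG

Answer: GGKGGG
GGGGGG
GGGGGG
GGGGGG
GYYYGG
WWWWGG
WWWWGG
GGWWGG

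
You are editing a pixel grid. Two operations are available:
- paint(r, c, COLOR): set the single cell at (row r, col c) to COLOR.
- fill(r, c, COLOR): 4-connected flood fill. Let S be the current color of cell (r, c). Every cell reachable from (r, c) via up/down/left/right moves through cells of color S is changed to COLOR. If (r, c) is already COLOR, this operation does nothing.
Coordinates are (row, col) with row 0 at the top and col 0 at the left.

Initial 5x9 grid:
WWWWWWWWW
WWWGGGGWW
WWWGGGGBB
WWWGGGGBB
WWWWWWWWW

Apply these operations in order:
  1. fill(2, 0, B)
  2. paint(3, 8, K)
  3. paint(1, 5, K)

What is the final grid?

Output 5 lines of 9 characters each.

After op 1 fill(2,0,B) [29 cells changed]:
BBBBBBBBB
BBBGGGGBB
BBBGGGGBB
BBBGGGGBB
BBBBBBBBB
After op 2 paint(3,8,K):
BBBBBBBBB
BBBGGGGBB
BBBGGGGBB
BBBGGGGBK
BBBBBBBBB
After op 3 paint(1,5,K):
BBBBBBBBB
BBBGGKGBB
BBBGGGGBB
BBBGGGGBK
BBBBBBBBB

Answer: BBBBBBBBB
BBBGGKGBB
BBBGGGGBB
BBBGGGGBK
BBBBBBBBB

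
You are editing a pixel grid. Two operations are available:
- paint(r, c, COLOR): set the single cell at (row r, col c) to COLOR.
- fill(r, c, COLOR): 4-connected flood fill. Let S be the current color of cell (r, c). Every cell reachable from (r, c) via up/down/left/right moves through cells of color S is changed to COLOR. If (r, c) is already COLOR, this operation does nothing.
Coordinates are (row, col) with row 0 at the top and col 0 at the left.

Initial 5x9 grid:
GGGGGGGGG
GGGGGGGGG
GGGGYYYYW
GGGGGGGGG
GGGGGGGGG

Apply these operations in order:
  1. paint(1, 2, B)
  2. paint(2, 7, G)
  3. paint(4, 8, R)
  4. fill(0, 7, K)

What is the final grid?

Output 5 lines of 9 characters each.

After op 1 paint(1,2,B):
GGGGGGGGG
GGBGGGGGG
GGGGYYYYW
GGGGGGGGG
GGGGGGGGG
After op 2 paint(2,7,G):
GGGGGGGGG
GGBGGGGGG
GGGGYYYGW
GGGGGGGGG
GGGGGGGGG
After op 3 paint(4,8,R):
GGGGGGGGG
GGBGGGGGG
GGGGYYYGW
GGGGGGGGG
GGGGGGGGR
After op 4 fill(0,7,K) [39 cells changed]:
KKKKKKKKK
KKBKKKKKK
KKKKYYYKW
KKKKKKKKK
KKKKKKKKR

Answer: KKKKKKKKK
KKBKKKKKK
KKKKYYYKW
KKKKKKKKK
KKKKKKKKR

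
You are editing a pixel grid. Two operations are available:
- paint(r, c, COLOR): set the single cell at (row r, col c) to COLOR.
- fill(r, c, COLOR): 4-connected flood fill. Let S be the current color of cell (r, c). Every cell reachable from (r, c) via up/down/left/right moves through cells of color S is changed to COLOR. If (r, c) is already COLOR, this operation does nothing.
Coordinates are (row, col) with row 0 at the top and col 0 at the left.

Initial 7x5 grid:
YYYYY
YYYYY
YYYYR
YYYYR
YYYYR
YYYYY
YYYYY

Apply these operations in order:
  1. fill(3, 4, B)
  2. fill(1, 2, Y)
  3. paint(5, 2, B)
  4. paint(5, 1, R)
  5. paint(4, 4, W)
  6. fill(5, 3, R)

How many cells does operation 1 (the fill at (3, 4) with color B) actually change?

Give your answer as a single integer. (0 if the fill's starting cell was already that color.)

After op 1 fill(3,4,B) [3 cells changed]:
YYYYY
YYYYY
YYYYB
YYYYB
YYYYB
YYYYY
YYYYY

Answer: 3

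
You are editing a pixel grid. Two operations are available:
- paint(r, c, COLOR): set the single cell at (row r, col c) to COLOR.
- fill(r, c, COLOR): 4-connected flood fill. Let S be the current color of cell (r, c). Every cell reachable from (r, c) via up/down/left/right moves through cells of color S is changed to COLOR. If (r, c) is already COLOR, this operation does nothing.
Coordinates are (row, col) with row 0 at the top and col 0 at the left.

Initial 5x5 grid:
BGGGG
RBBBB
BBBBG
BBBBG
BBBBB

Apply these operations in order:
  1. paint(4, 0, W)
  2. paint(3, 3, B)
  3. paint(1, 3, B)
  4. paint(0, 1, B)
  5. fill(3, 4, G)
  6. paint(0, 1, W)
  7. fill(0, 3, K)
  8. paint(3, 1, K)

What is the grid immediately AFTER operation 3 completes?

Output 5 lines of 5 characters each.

Answer: BGGGG
RBBBB
BBBBG
BBBBG
WBBBB

Derivation:
After op 1 paint(4,0,W):
BGGGG
RBBBB
BBBBG
BBBBG
WBBBB
After op 2 paint(3,3,B):
BGGGG
RBBBB
BBBBG
BBBBG
WBBBB
After op 3 paint(1,3,B):
BGGGG
RBBBB
BBBBG
BBBBG
WBBBB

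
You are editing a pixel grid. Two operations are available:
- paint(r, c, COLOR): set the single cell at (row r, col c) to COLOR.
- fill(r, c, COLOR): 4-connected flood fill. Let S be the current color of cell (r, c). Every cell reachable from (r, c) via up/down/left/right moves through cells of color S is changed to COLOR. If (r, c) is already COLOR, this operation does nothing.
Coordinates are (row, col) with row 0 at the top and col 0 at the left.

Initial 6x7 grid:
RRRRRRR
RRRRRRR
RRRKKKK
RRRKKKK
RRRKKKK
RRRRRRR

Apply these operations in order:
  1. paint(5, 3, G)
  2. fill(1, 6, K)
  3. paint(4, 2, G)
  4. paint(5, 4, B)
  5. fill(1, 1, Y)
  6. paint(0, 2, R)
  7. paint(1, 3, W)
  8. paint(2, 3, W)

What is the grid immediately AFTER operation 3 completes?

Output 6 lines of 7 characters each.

After op 1 paint(5,3,G):
RRRRRRR
RRRRRRR
RRRKKKK
RRRKKKK
RRRKKKK
RRRGRRR
After op 2 fill(1,6,K) [26 cells changed]:
KKKKKKK
KKKKKKK
KKKKKKK
KKKKKKK
KKKKKKK
KKKGRRR
After op 3 paint(4,2,G):
KKKKKKK
KKKKKKK
KKKKKKK
KKKKKKK
KKGKKKK
KKKGRRR

Answer: KKKKKKK
KKKKKKK
KKKKKKK
KKKKKKK
KKGKKKK
KKKGRRR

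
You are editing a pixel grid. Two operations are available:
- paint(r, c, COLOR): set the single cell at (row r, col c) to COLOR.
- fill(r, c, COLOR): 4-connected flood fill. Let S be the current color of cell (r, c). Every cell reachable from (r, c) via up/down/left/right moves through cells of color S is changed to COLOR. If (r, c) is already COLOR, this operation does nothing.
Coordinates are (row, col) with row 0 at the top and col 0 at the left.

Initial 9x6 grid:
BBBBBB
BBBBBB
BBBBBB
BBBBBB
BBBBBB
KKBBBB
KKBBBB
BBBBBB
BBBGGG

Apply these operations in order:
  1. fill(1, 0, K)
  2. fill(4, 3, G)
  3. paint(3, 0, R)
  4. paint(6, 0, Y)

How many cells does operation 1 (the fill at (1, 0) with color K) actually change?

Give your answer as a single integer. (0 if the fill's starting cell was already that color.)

After op 1 fill(1,0,K) [47 cells changed]:
KKKKKK
KKKKKK
KKKKKK
KKKKKK
KKKKKK
KKKKKK
KKKKKK
KKKKKK
KKKGGG

Answer: 47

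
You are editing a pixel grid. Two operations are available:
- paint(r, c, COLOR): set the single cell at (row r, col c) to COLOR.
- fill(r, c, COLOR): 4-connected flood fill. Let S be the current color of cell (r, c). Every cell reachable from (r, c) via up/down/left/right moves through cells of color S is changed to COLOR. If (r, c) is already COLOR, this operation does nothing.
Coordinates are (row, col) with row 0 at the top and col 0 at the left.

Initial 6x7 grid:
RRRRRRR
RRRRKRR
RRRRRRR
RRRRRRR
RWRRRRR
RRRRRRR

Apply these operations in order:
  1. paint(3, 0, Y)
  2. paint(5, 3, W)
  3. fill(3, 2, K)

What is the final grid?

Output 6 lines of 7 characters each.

After op 1 paint(3,0,Y):
RRRRRRR
RRRRKRR
RRRRRRR
YRRRRRR
RWRRRRR
RRRRRRR
After op 2 paint(5,3,W):
RRRRRRR
RRRRKRR
RRRRRRR
YRRRRRR
RWRRRRR
RRRWRRR
After op 3 fill(3,2,K) [38 cells changed]:
KKKKKKK
KKKKKKK
KKKKKKK
YKKKKKK
KWKKKKK
KKKWKKK

Answer: KKKKKKK
KKKKKKK
KKKKKKK
YKKKKKK
KWKKKKK
KKKWKKK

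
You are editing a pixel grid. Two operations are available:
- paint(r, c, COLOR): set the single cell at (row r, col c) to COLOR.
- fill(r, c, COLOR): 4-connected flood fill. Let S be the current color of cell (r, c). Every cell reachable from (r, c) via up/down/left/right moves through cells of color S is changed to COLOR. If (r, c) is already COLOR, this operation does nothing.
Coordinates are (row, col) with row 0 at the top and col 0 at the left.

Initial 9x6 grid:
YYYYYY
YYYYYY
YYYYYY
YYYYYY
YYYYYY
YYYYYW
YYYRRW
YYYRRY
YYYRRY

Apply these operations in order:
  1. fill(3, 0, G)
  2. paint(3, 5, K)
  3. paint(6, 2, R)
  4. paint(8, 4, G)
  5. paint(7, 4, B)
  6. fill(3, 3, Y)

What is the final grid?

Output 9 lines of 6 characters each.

After op 1 fill(3,0,G) [44 cells changed]:
GGGGGG
GGGGGG
GGGGGG
GGGGGG
GGGGGG
GGGGGW
GGGRRW
GGGRRY
GGGRRY
After op 2 paint(3,5,K):
GGGGGG
GGGGGG
GGGGGG
GGGGGK
GGGGGG
GGGGGW
GGGRRW
GGGRRY
GGGRRY
After op 3 paint(6,2,R):
GGGGGG
GGGGGG
GGGGGG
GGGGGK
GGGGGG
GGGGGW
GGRRRW
GGGRRY
GGGRRY
After op 4 paint(8,4,G):
GGGGGG
GGGGGG
GGGGGG
GGGGGK
GGGGGG
GGGGGW
GGRRRW
GGGRRY
GGGRGY
After op 5 paint(7,4,B):
GGGGGG
GGGGGG
GGGGGG
GGGGGK
GGGGGG
GGGGGW
GGRRRW
GGGRBY
GGGRGY
After op 6 fill(3,3,Y) [42 cells changed]:
YYYYYY
YYYYYY
YYYYYY
YYYYYK
YYYYYY
YYYYYW
YYRRRW
YYYRBY
YYYRGY

Answer: YYYYYY
YYYYYY
YYYYYY
YYYYYK
YYYYYY
YYYYYW
YYRRRW
YYYRBY
YYYRGY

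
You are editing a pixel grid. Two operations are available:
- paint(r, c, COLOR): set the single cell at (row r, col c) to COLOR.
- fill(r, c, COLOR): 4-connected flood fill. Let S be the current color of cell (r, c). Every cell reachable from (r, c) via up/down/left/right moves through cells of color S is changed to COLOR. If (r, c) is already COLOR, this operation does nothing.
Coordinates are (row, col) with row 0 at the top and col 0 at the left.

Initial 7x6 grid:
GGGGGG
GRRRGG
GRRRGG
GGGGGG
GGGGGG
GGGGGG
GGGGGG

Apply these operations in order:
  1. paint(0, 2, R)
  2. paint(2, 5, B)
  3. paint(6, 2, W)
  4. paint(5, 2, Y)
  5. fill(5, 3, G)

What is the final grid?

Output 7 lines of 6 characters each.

Answer: GGRGGG
GRRRGG
GRRRGB
GGGGGG
GGGGGG
GGYGGG
GGWGGG

Derivation:
After op 1 paint(0,2,R):
GGRGGG
GRRRGG
GRRRGG
GGGGGG
GGGGGG
GGGGGG
GGGGGG
After op 2 paint(2,5,B):
GGRGGG
GRRRGG
GRRRGB
GGGGGG
GGGGGG
GGGGGG
GGGGGG
After op 3 paint(6,2,W):
GGRGGG
GRRRGG
GRRRGB
GGGGGG
GGGGGG
GGGGGG
GGWGGG
After op 4 paint(5,2,Y):
GGRGGG
GRRRGG
GRRRGB
GGGGGG
GGGGGG
GGYGGG
GGWGGG
After op 5 fill(5,3,G) [0 cells changed]:
GGRGGG
GRRRGG
GRRRGB
GGGGGG
GGGGGG
GGYGGG
GGWGGG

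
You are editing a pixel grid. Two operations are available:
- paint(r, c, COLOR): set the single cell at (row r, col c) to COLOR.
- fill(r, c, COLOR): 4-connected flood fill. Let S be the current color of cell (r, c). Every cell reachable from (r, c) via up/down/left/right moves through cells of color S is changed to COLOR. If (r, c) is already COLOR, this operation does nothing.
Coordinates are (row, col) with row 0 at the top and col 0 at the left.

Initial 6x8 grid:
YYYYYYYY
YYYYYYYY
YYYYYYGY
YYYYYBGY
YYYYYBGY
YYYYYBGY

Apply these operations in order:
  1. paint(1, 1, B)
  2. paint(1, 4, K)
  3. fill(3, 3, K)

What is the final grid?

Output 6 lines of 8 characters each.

After op 1 paint(1,1,B):
YYYYYYYY
YBYYYYYY
YYYYYYGY
YYYYYBGY
YYYYYBGY
YYYYYBGY
After op 2 paint(1,4,K):
YYYYYYYY
YBYYKYYY
YYYYYYGY
YYYYYBGY
YYYYYBGY
YYYYYBGY
After op 3 fill(3,3,K) [39 cells changed]:
KKKKKKKK
KBKKKKKK
KKKKKKGK
KKKKKBGK
KKKKKBGK
KKKKKBGK

Answer: KKKKKKKK
KBKKKKKK
KKKKKKGK
KKKKKBGK
KKKKKBGK
KKKKKBGK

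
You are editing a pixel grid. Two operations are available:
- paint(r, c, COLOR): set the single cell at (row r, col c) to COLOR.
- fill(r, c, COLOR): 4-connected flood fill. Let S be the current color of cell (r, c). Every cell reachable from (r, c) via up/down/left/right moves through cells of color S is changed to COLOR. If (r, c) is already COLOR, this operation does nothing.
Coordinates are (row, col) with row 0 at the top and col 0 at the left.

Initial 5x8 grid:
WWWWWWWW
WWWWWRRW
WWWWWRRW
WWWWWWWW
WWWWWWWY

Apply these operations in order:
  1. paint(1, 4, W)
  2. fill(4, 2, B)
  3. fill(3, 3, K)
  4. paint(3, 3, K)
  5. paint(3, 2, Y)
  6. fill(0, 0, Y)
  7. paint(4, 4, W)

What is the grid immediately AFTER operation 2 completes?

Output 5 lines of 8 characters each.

After op 1 paint(1,4,W):
WWWWWWWW
WWWWWRRW
WWWWWRRW
WWWWWWWW
WWWWWWWY
After op 2 fill(4,2,B) [35 cells changed]:
BBBBBBBB
BBBBBRRB
BBBBBRRB
BBBBBBBB
BBBBBBBY

Answer: BBBBBBBB
BBBBBRRB
BBBBBRRB
BBBBBBBB
BBBBBBBY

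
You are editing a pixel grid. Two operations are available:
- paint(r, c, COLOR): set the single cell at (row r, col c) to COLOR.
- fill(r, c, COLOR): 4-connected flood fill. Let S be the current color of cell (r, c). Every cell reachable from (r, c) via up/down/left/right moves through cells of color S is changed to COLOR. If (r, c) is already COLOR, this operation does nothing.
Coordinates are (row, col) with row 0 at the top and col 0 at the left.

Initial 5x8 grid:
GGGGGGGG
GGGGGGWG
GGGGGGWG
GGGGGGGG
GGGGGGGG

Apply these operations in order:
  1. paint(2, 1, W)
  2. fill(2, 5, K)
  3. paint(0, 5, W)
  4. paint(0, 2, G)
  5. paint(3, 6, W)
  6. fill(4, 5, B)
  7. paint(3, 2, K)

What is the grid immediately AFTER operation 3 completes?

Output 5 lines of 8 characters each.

Answer: KKKKKWKK
KKKKKKWK
KWKKKKWK
KKKKKKKK
KKKKKKKK

Derivation:
After op 1 paint(2,1,W):
GGGGGGGG
GGGGGGWG
GWGGGGWG
GGGGGGGG
GGGGGGGG
After op 2 fill(2,5,K) [37 cells changed]:
KKKKKKKK
KKKKKKWK
KWKKKKWK
KKKKKKKK
KKKKKKKK
After op 3 paint(0,5,W):
KKKKKWKK
KKKKKKWK
KWKKKKWK
KKKKKKKK
KKKKKKKK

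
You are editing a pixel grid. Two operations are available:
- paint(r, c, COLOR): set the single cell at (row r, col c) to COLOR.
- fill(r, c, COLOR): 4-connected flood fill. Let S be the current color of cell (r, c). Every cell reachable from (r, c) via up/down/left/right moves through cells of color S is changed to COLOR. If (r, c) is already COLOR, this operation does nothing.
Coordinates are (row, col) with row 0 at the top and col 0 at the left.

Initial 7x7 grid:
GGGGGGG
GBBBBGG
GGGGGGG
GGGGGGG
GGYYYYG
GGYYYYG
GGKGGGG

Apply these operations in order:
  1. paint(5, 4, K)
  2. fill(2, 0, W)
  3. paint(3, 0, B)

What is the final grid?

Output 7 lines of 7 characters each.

After op 1 paint(5,4,K):
GGGGGGG
GBBBBGG
GGGGGGG
GGGGGGG
GGYYYYG
GGYYKYG
GGKGGGG
After op 2 fill(2,0,W) [36 cells changed]:
WWWWWWW
WBBBBWW
WWWWWWW
WWWWWWW
WWYYYYW
WWYYKYW
WWKWWWW
After op 3 paint(3,0,B):
WWWWWWW
WBBBBWW
WWWWWWW
BWWWWWW
WWYYYYW
WWYYKYW
WWKWWWW

Answer: WWWWWWW
WBBBBWW
WWWWWWW
BWWWWWW
WWYYYYW
WWYYKYW
WWKWWWW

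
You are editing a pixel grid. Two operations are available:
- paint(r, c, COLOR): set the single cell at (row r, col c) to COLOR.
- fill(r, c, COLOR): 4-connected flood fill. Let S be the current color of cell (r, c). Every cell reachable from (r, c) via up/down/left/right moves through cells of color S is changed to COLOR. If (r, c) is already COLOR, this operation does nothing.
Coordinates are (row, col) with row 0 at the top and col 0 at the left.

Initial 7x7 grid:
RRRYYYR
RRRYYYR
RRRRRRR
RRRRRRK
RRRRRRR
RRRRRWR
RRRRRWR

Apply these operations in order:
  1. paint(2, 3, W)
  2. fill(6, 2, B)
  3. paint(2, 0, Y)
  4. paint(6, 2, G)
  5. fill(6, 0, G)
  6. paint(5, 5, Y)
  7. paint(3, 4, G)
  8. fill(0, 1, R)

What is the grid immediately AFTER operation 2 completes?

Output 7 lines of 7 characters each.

After op 1 paint(2,3,W):
RRRYYYR
RRRYYYR
RRRWRRR
RRRRRRK
RRRRRRR
RRRRRWR
RRRRRWR
After op 2 fill(6,2,B) [39 cells changed]:
BBBYYYB
BBBYYYB
BBBWBBB
BBBBBBK
BBBBBBB
BBBBBWB
BBBBBWB

Answer: BBBYYYB
BBBYYYB
BBBWBBB
BBBBBBK
BBBBBBB
BBBBBWB
BBBBBWB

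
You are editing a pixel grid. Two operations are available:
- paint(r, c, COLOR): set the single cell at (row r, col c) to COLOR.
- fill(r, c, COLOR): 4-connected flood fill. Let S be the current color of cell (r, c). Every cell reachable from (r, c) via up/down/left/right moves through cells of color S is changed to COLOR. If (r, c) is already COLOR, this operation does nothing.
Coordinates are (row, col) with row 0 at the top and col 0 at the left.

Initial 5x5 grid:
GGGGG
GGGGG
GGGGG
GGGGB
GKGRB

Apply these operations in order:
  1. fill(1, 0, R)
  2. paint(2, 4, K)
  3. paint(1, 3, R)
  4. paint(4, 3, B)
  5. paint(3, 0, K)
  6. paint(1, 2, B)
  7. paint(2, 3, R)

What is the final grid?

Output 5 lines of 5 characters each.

Answer: RRRRR
RRBRR
RRRRK
KRRRB
RKRBB

Derivation:
After op 1 fill(1,0,R) [21 cells changed]:
RRRRR
RRRRR
RRRRR
RRRRB
RKRRB
After op 2 paint(2,4,K):
RRRRR
RRRRR
RRRRK
RRRRB
RKRRB
After op 3 paint(1,3,R):
RRRRR
RRRRR
RRRRK
RRRRB
RKRRB
After op 4 paint(4,3,B):
RRRRR
RRRRR
RRRRK
RRRRB
RKRBB
After op 5 paint(3,0,K):
RRRRR
RRRRR
RRRRK
KRRRB
RKRBB
After op 6 paint(1,2,B):
RRRRR
RRBRR
RRRRK
KRRRB
RKRBB
After op 7 paint(2,3,R):
RRRRR
RRBRR
RRRRK
KRRRB
RKRBB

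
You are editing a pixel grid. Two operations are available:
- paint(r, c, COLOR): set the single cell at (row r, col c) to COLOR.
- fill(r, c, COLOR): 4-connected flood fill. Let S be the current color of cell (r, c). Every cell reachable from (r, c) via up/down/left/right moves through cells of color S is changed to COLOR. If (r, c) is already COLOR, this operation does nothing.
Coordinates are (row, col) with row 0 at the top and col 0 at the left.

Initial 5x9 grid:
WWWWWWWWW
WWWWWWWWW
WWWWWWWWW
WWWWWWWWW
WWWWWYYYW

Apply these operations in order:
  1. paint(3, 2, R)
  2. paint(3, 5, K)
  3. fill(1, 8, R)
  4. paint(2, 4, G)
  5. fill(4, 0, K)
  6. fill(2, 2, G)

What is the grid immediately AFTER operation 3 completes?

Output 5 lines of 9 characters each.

Answer: RRRRRRRRR
RRRRRRRRR
RRRRRRRRR
RRRRRKRRR
RRRRRYYYR

Derivation:
After op 1 paint(3,2,R):
WWWWWWWWW
WWWWWWWWW
WWWWWWWWW
WWRWWWWWW
WWWWWYYYW
After op 2 paint(3,5,K):
WWWWWWWWW
WWWWWWWWW
WWWWWWWWW
WWRWWKWWW
WWWWWYYYW
After op 3 fill(1,8,R) [40 cells changed]:
RRRRRRRRR
RRRRRRRRR
RRRRRRRRR
RRRRRKRRR
RRRRRYYYR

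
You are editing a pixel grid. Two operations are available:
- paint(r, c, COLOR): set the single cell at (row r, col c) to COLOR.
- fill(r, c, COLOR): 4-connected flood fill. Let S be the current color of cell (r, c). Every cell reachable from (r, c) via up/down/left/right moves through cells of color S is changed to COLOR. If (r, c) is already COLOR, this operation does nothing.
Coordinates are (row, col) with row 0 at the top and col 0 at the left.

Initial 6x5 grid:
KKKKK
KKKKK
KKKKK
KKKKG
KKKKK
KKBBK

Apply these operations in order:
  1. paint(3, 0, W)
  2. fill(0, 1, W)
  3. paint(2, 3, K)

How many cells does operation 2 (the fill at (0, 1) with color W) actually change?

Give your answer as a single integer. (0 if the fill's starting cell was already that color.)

Answer: 26

Derivation:
After op 1 paint(3,0,W):
KKKKK
KKKKK
KKKKK
WKKKG
KKKKK
KKBBK
After op 2 fill(0,1,W) [26 cells changed]:
WWWWW
WWWWW
WWWWW
WWWWG
WWWWW
WWBBW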